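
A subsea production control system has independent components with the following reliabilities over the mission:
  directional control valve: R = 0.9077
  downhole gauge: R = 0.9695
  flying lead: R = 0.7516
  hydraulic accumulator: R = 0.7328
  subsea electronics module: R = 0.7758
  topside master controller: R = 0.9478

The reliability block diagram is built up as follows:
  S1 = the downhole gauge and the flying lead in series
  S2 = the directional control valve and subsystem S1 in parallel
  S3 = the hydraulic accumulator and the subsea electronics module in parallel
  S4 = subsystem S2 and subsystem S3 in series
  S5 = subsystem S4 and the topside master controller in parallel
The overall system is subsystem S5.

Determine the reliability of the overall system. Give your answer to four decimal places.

0.9956

Series (downhole gauge and flying lead): 0.969500 × 0.751600 = 0.728676
Parallel (directional control valve and [0.728676]): 1 − (1 − 0.907700)(1 − 0.728676) = 0.974957
Parallel (hydraulic accumulator and subsea electronics module): 1 − (1 − 0.732800)(1 − 0.775800) = 0.940094
Series ([0.974957] and [0.940094]): 0.974957 × 0.940094 = 0.916551
Parallel ([0.916551] and topside master controller): 1 − (1 − 0.916551)(1 − 0.947800) = 0.9956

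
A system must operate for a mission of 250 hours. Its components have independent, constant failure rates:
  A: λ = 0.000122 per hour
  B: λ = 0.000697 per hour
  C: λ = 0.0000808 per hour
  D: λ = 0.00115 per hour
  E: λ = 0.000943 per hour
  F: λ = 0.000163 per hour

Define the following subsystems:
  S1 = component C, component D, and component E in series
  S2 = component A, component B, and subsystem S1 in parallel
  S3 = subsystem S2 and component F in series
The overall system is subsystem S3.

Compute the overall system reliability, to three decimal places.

R(A) = exp(−0.000122 × 250) = 0.96996
R(B) = exp(−0.000697 × 250) = 0.84009
R(C) = exp(−0.0000808 × 250) = 0.98000
R(D) = exp(−0.00115 × 250) = 0.75014
R(E) = exp(−0.000943 × 250) = 0.78998
R(F) = exp(−0.000163 × 250) = 0.96007
Series (C, D, and E): 0.98000 × 0.75014 × 0.78998 = 0.58074
Parallel (A, B, and [0.58074]): 1 − (1 − 0.96996)(1 − 0.84009)(1 − 0.58074) = 0.99799
Series ([0.99799] and F): 0.99799 × 0.96007 = 0.958

0.958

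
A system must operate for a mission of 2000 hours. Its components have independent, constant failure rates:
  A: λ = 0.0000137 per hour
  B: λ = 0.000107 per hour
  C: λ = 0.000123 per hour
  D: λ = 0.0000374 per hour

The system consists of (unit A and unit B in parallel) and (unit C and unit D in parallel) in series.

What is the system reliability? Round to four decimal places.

0.9792

R(A) = exp(−0.0000137 × 2000) = 0.972972
R(B) = exp(−0.000107 × 2000) = 0.807348
R(C) = exp(−0.000123 × 2000) = 0.781922
R(D) = exp(−0.0000374 × 2000) = 0.927929
Parallel (A and B): 1 − (1 − 0.972972)(1 − 0.807348) = 0.994793
Parallel (C and D): 1 − (1 − 0.781922)(1 − 0.927929) = 0.984283
Series ([0.994793] and [0.984283]): 0.994793 × 0.984283 = 0.9792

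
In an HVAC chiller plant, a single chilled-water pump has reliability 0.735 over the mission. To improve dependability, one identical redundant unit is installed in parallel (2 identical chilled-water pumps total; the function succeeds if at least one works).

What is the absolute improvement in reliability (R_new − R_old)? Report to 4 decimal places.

0.1948

R_before = 0.735
R_after = 1 − (1 − 0.735)^2 = 0.9298
ΔR = 0.9298 − 0.735 = 0.1948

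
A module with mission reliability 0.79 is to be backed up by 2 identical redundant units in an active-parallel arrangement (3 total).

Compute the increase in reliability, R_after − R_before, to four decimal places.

R_before = 0.79
R_after = 1 − (1 − 0.79)^3 = 0.9907
ΔR = 0.9907 − 0.79 = 0.2007

0.2007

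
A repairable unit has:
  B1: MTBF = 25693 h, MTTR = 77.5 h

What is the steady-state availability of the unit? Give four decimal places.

0.9970

A(B1) = MTBF/(MTBF+MTTR) = 25693/(25693+77.5) = 0.9970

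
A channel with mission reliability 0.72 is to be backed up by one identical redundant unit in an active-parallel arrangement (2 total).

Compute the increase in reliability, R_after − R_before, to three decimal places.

0.202

R_before = 0.72
R_after = 1 − (1 − 0.72)^2 = 0.922
ΔR = 0.922 − 0.72 = 0.202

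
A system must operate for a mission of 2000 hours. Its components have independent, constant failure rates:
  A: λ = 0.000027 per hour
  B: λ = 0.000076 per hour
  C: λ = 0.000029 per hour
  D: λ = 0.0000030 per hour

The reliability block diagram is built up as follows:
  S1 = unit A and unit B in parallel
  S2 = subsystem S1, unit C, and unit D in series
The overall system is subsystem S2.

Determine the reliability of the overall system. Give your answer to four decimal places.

0.9311

R(A) = exp(−0.000027 × 2000) = 0.947432
R(B) = exp(−0.000076 × 2000) = 0.858988
R(C) = exp(−0.000029 × 2000) = 0.943650
R(D) = exp(−0.0000030 × 2000) = 0.994018
Parallel (A and B): 1 − (1 − 0.947432)(1 − 0.858988) = 0.992587
Series ([0.992587], C, and D): 0.992587 × 0.943650 × 0.994018 = 0.9311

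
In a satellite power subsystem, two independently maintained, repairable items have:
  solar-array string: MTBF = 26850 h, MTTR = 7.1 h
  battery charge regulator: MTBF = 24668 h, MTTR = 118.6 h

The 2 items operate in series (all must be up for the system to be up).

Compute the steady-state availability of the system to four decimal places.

0.9950

A(solar-array string) = MTBF/(MTBF+MTTR) = 26850/(26850+7.1) = 0.999736
A(battery charge regulator) = MTBF/(MTBF+MTTR) = 24668/(24668+118.6) = 0.995215
Series availability: 0.999736 × 0.995215 = 0.9950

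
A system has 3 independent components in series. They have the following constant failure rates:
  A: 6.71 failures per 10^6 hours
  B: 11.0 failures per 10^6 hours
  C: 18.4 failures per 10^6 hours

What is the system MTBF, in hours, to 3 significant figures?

27700

Series of exponential components: λ_sys = Σ λ_i
λ_sys = 0.00000671 + 0.0000110 + 0.0000184 = 3.6110e-05 /h
MTBF = 1 / λ_sys = 27700 h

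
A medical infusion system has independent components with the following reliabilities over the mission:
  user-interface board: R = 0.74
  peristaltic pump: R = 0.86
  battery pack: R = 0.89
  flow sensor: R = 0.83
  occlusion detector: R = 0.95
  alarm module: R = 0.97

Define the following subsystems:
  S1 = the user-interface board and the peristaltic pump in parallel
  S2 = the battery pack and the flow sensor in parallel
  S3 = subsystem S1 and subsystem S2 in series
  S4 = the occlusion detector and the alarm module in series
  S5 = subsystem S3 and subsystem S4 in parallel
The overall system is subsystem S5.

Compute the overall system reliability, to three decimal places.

Parallel (user-interface board and peristaltic pump): 1 − (1 − 0.74000)(1 − 0.86000) = 0.96360
Parallel (battery pack and flow sensor): 1 − (1 − 0.89000)(1 − 0.83000) = 0.98130
Series ([0.96360] and [0.98130]): 0.96360 × 0.98130 = 0.94558
Series (occlusion detector and alarm module): 0.95000 × 0.97000 = 0.92150
Parallel ([0.94558] and [0.92150]): 1 − (1 − 0.94558)(1 − 0.92150) = 0.996

0.996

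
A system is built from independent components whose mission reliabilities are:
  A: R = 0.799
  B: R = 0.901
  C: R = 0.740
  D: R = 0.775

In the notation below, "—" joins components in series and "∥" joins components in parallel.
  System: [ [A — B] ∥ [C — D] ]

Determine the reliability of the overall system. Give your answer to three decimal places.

0.881

Series (A and B): 0.79900 × 0.90100 = 0.71990
Series (C and D): 0.74000 × 0.77500 = 0.57350
Parallel ([0.71990] and [0.57350]): 1 − (1 − 0.71990)(1 − 0.57350) = 0.881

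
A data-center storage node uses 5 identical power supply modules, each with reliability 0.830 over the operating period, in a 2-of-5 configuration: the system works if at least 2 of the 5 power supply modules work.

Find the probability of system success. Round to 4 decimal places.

0.9964

R = Σ_{i=2}^{5} C(5,i) p^i (1−p)^{5−i} with p = 0.830
C(5,2)·0.830^2·0.170^3 = 0.033846
C(5,3)·0.830^3·0.170^2 = 0.165246
C(5,4)·0.830^4·0.170^1 = 0.403396
C(5,5)·0.830^5·0.170^0 = 0.393904
Sum = 0.9964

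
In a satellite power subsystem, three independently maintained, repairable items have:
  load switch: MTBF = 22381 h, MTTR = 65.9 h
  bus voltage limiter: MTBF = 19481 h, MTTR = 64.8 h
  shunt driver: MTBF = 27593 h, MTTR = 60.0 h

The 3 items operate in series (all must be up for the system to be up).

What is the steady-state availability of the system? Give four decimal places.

A(load switch) = MTBF/(MTBF+MTTR) = 22381/(22381+65.9) = 0.997064
A(bus voltage limiter) = MTBF/(MTBF+MTTR) = 19481/(19481+64.8) = 0.996685
A(shunt driver) = MTBF/(MTBF+MTTR) = 27593/(27593+60.0) = 0.997830
Series availability: 0.997064 × 0.996685 × 0.997830 = 0.9916

0.9916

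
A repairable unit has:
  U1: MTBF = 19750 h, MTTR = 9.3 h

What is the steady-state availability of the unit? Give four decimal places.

A(U1) = MTBF/(MTBF+MTTR) = 19750/(19750+9.3) = 0.9995

0.9995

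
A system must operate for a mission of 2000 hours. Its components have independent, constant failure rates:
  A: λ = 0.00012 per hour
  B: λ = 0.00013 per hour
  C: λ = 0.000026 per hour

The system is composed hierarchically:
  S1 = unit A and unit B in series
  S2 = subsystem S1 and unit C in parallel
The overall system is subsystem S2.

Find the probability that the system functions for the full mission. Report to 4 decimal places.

0.9801

R(A) = exp(−0.00012 × 2000) = 0.786628
R(B) = exp(−0.00013 × 2000) = 0.771052
R(C) = exp(−0.000026 × 2000) = 0.949329
Series (A and B): 0.786628 × 0.771052 = 0.606531
Parallel ([0.606531] and C): 1 − (1 − 0.606531)(1 − 0.949329) = 0.9801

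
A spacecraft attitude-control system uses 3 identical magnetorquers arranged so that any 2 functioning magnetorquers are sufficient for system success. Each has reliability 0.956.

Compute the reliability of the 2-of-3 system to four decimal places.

0.9944

R = Σ_{i=2}^{3} C(3,i) p^i (1−p)^{3−i} with p = 0.956
C(3,2)·0.956^2·0.044^1 = 0.120640
C(3,3)·0.956^3·0.044^0 = 0.873723
Sum = 0.9944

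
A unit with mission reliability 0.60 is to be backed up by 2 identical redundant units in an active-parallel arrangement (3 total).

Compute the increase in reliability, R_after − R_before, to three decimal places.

R_before = 0.60
R_after = 1 − (1 − 0.60)^3 = 0.936
ΔR = 0.936 − 0.60 = 0.336

0.336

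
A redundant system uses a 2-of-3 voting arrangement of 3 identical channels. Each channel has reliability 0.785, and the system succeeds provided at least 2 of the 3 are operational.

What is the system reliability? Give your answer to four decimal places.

R = Σ_{i=2}^{3} C(3,i) p^i (1−p)^{3−i} with p = 0.785
C(3,2)·0.785^2·0.215^1 = 0.397465
C(3,3)·0.785^3·0.215^0 = 0.483737
Sum = 0.8812

0.8812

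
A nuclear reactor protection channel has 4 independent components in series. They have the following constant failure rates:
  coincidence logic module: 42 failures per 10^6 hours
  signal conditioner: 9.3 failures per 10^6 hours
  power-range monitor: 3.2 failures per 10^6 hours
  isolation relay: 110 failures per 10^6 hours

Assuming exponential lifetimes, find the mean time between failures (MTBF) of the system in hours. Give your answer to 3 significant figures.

Series of exponential components: λ_sys = Σ λ_i
λ_sys = 0.000042 + 0.0000093 + 0.0000032 + 0.00011 = 1.6450e-04 /h
MTBF = 1 / λ_sys = 6080 h

6080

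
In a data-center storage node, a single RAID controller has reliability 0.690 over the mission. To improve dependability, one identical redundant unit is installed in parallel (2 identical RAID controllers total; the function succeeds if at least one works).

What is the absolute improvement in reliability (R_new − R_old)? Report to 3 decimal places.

R_before = 0.690
R_after = 1 − (1 − 0.690)^2 = 0.904
ΔR = 0.904 − 0.690 = 0.214

0.214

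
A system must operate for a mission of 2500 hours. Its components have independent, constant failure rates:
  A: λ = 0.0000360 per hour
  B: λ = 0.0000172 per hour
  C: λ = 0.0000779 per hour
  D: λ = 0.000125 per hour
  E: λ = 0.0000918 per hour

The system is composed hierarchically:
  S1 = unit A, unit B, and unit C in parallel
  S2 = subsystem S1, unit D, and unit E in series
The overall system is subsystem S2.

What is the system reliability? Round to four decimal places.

R(A) = exp(−0.0000360 × 2500) = 0.913931
R(B) = exp(−0.0000172 × 2500) = 0.957911
R(C) = exp(−0.0000779 × 2500) = 0.823040
R(D) = exp(−0.000125 × 2500) = 0.731616
R(E) = exp(−0.0000918 × 2500) = 0.794931
Parallel (A, B, and C): 1 − (1 − 0.913931)(1 − 0.957911)(1 − 0.823040) = 0.999359
Series ([0.999359], D, and E): 0.999359 × 0.731616 × 0.794931 = 0.5812

0.5812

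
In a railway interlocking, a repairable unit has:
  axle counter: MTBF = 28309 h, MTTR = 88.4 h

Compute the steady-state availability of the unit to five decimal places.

0.99689

A(axle counter) = MTBF/(MTBF+MTTR) = 28309/(28309+88.4) = 0.99689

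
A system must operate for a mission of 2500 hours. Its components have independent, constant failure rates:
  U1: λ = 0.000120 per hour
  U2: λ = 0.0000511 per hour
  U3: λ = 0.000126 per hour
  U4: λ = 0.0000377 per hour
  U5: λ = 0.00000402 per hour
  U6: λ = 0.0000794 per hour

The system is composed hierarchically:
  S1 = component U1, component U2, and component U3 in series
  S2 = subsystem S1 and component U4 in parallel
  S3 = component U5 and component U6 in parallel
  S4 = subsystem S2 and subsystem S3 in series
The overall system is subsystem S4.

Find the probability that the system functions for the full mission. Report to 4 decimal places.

0.9511

R(U1) = exp(−0.000120 × 2500) = 0.740818
R(U2) = exp(−0.0000511 × 2500) = 0.880073
R(U3) = exp(−0.000126 × 2500) = 0.729789
R(U4) = exp(−0.0000377 × 2500) = 0.910055
R(U5) = exp(−0.00000402 × 2500) = 0.990000
R(U6) = exp(−0.0000794 × 2500) = 0.819960
Series (U1, U2, and U3): 0.740818 × 0.880073 × 0.729789 = 0.475803
Parallel ([0.475803] and U4): 1 − (1 − 0.475803)(1 − 0.910055) = 0.952851
Parallel (U5 and U6): 1 − (1 − 0.990000)(1 − 0.819960) = 0.998200
Series ([0.952851] and [0.998200]): 0.952851 × 0.998200 = 0.9511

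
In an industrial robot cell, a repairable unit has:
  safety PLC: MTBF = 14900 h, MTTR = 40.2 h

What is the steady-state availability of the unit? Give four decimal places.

0.9973

A(safety PLC) = MTBF/(MTBF+MTTR) = 14900/(14900+40.2) = 0.9973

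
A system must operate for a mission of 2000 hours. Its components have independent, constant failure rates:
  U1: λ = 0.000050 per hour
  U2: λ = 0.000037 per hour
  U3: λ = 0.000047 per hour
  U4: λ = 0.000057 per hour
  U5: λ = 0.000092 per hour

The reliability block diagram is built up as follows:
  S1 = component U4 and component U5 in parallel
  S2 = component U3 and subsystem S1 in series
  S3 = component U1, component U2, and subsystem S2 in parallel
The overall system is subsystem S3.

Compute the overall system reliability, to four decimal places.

R(U1) = exp(−0.000050 × 2000) = 0.904837
R(U2) = exp(−0.000037 × 2000) = 0.928672
R(U3) = exp(−0.000047 × 2000) = 0.910283
R(U4) = exp(−0.000057 × 2000) = 0.892258
R(U5) = exp(−0.000092 × 2000) = 0.831936
Parallel (U4 and U5): 1 − (1 − 0.892258)(1 − 0.831936) = 0.981892
Series (U3 and [0.981892]): 0.910283 × 0.981892 = 0.893800
Parallel (U1, U2, and [0.893800]): 1 − (1 − 0.904837)(1 − 0.928672)(1 − 0.893800) = 0.9993

0.9993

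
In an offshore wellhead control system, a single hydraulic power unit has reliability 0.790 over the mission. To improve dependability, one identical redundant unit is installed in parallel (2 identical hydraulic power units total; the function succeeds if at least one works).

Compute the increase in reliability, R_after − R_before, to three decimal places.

R_before = 0.790
R_after = 1 − (1 − 0.790)^2 = 0.956
ΔR = 0.956 − 0.790 = 0.166

0.166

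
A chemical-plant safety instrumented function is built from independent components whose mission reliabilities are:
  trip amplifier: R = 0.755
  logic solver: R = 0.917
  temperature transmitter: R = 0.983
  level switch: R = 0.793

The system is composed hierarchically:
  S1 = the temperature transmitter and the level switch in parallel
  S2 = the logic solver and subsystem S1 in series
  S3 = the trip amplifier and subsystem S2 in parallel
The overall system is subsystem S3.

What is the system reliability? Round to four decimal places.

0.9789

Parallel (temperature transmitter and level switch): 1 − (1 − 0.983000)(1 − 0.793000) = 0.996481
Series (logic solver and [0.996481]): 0.917000 × 0.996481 = 0.913773
Parallel (trip amplifier and [0.913773]): 1 − (1 − 0.755000)(1 − 0.913773) = 0.9789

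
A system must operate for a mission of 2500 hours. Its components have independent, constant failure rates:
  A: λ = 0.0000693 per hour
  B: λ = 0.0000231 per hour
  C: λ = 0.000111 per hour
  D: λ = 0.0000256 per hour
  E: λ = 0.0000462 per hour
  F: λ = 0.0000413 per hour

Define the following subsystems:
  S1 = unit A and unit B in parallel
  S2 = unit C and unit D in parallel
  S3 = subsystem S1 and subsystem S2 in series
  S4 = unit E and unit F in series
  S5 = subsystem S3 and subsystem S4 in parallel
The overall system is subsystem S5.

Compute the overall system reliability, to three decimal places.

0.995

R(A) = exp(−0.0000693 × 2500) = 0.84093
R(B) = exp(−0.0000231 × 2500) = 0.94389
R(C) = exp(−0.000111 × 2500) = 0.75768
R(D) = exp(−0.0000256 × 2500) = 0.93800
R(E) = exp(−0.0000462 × 2500) = 0.89092
R(F) = exp(−0.0000413 × 2500) = 0.90190
Parallel (A and B): 1 − (1 − 0.84093)(1 − 0.94389) = 0.99107
Parallel (C and D): 1 − (1 − 0.75768)(1 − 0.93800) = 0.98498
Series ([0.99107] and [0.98498]): 0.99107 × 0.98498 = 0.97618
Series (E and F): 0.89092 × 0.90190 = 0.80352
Parallel ([0.97618] and [0.80352]): 1 − (1 − 0.97618)(1 − 0.80352) = 0.995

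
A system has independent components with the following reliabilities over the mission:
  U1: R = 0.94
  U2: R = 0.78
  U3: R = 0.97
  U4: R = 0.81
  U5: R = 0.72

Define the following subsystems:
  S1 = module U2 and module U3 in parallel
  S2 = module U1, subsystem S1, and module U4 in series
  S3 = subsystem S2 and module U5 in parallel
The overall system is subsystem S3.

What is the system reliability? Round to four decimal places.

0.9318

Parallel (U2 and U3): 1 − (1 − 0.780000)(1 − 0.970000) = 0.993400
Series (U1, [0.993400], and U4): 0.940000 × 0.993400 × 0.810000 = 0.756375
Parallel ([0.756375] and U5): 1 − (1 − 0.756375)(1 − 0.720000) = 0.9318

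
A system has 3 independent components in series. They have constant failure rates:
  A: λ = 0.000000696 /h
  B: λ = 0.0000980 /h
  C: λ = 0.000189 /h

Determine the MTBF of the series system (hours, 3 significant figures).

3480

Series of exponential components: λ_sys = Σ λ_i
λ_sys = 0.000000696 + 0.0000980 + 0.000189 = 2.8770e-04 /h
MTBF = 1 / λ_sys = 3480 h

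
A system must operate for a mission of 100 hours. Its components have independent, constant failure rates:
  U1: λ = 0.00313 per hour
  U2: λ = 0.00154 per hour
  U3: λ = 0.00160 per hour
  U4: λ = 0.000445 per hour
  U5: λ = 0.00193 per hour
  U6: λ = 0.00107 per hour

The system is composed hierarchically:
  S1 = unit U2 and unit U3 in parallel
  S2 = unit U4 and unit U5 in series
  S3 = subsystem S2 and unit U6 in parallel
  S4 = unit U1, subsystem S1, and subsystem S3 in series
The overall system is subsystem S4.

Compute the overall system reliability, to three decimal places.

0.700

R(U1) = exp(−0.00313 × 100) = 0.73125
R(U2) = exp(−0.00154 × 100) = 0.85727
R(U3) = exp(−0.00160 × 100) = 0.85214
R(U4) = exp(−0.000445 × 100) = 0.95648
R(U5) = exp(−0.00193 × 100) = 0.82448
R(U6) = exp(−0.00107 × 100) = 0.89853
Parallel (U2 and U3): 1 − (1 − 0.85727)(1 − 0.85214) = 0.97890
Series (U4 and U5): 0.95648 × 0.82448 = 0.78860
Parallel ([0.78860] and U6): 1 − (1 − 0.78860)(1 − 0.89853) = 0.97855
Series (U1, [0.97890], and [0.97855]): 0.73125 × 0.97890 × 0.97855 = 0.700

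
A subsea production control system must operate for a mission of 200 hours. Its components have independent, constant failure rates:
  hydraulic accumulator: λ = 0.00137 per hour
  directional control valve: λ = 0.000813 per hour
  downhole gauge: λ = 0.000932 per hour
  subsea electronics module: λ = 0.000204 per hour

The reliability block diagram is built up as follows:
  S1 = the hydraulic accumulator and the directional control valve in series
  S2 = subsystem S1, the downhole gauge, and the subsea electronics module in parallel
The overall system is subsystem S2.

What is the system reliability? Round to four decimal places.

R(hydraulic accumulator) = exp(−0.00137 × 200) = 0.760332
R(directional control valve) = exp(−0.000813 × 200) = 0.849931
R(downhole gauge) = exp(−0.000932 × 200) = 0.829942
R(subsea electronics module) = exp(−0.000204 × 200) = 0.960021
Series (hydraulic accumulator and directional control valve): 0.760332 × 0.849931 = 0.646230
Parallel ([0.646230], downhole gauge, and subsea electronics module): 1 − (1 − 0.646230)(1 − 0.829942)(1 − 0.960021) = 0.9976

0.9976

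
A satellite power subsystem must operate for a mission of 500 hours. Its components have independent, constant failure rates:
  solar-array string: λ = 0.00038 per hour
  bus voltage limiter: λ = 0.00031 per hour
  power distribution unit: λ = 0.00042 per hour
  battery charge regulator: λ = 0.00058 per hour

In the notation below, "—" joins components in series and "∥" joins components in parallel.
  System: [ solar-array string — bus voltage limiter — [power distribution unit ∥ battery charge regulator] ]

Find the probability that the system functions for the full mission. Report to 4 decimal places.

R(solar-array string) = exp(−0.00038 × 500) = 0.826959
R(bus voltage limiter) = exp(−0.00031 × 500) = 0.856415
R(power distribution unit) = exp(−0.00042 × 500) = 0.810584
R(battery charge regulator) = exp(−0.00058 × 500) = 0.748264
Parallel (power distribution unit and battery charge regulator): 1 − (1 − 0.810584)(1 − 0.748264) = 0.952317
Series (solar-array string, bus voltage limiter, and [0.952317]): 0.826959 × 0.856415 × 0.952317 = 0.6745

0.6745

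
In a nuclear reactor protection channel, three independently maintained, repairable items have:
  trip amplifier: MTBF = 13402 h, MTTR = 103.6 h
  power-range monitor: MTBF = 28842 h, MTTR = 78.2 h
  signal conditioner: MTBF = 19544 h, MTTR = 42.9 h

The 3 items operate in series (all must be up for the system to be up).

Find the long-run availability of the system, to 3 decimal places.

A(trip amplifier) = MTBF/(MTBF+MTTR) = 13402/(13402+103.6) = 0.992329
A(power-range monitor) = MTBF/(MTBF+MTTR) = 28842/(28842+78.2) = 0.997296
A(signal conditioner) = MTBF/(MTBF+MTTR) = 19544/(19544+42.9) = 0.997810
Series availability: 0.992329 × 0.997296 × 0.997810 = 0.987

0.987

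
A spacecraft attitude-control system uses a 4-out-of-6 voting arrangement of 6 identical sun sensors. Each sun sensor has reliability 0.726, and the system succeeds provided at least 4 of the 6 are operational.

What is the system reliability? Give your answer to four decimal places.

R = Σ_{i=4}^{6} C(6,i) p^i (1−p)^{6−i} with p = 0.726
C(6,4)·0.726^4·0.274^2 = 0.312852
C(6,5)·0.726^5·0.274^1 = 0.331577
C(6,6)·0.726^6·0.274^0 = 0.146427
Sum = 0.7909

0.7909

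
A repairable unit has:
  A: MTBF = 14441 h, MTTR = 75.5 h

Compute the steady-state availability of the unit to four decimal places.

0.9948

A(A) = MTBF/(MTBF+MTTR) = 14441/(14441+75.5) = 0.9948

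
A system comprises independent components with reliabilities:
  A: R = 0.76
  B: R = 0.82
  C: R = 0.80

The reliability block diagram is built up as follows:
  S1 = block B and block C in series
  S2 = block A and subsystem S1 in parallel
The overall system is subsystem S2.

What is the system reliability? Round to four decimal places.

0.9174

Series (B and C): 0.820000 × 0.800000 = 0.656000
Parallel (A and [0.656000]): 1 − (1 − 0.760000)(1 − 0.656000) = 0.9174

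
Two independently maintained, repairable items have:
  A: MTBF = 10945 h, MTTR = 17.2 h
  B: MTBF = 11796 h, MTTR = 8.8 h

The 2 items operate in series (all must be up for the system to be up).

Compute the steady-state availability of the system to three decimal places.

A(A) = MTBF/(MTBF+MTTR) = 10945/(10945+17.2) = 0.998431
A(B) = MTBF/(MTBF+MTTR) = 11796/(11796+8.8) = 0.999255
Series availability: 0.998431 × 0.999255 = 0.998

0.998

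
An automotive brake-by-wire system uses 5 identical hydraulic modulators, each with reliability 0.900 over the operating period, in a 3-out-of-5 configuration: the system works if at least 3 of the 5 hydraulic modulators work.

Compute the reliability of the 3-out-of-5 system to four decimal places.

0.9914

R = Σ_{i=3}^{5} C(5,i) p^i (1−p)^{5−i} with p = 0.900
C(5,3)·0.900^3·0.100^2 = 0.072900
C(5,4)·0.900^4·0.100^1 = 0.328050
C(5,5)·0.900^5·0.100^0 = 0.590490
Sum = 0.9914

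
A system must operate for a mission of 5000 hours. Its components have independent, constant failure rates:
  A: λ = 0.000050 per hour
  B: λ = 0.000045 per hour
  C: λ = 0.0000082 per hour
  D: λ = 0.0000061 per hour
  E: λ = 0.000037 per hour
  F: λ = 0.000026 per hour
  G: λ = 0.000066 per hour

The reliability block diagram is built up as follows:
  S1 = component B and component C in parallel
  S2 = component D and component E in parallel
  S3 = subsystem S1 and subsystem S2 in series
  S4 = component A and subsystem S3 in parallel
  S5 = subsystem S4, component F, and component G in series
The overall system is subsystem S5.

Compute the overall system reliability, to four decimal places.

0.6295

R(A) = exp(−0.000050 × 5000) = 0.778801
R(B) = exp(−0.000045 × 5000) = 0.798516
R(C) = exp(−0.0000082 × 5000) = 0.959829
R(D) = exp(−0.0000061 × 5000) = 0.969960
R(E) = exp(−0.000037 × 5000) = 0.831104
R(F) = exp(−0.000026 × 5000) = 0.878095
R(G) = exp(−0.000066 × 5000) = 0.718924
Parallel (B and C): 1 − (1 − 0.798516)(1 − 0.959829) = 0.991906
Parallel (D and E): 1 − (1 − 0.969960)(1 − 0.831104) = 0.994926
Series ([0.991906] and [0.994926]): 0.991906 × 0.994926 = 0.986873
Parallel (A and [0.986873]): 1 − (1 − 0.778801)(1 − 0.986873) = 0.997096
Series ([0.997096], F, and G): 0.997096 × 0.878095 × 0.718924 = 0.6295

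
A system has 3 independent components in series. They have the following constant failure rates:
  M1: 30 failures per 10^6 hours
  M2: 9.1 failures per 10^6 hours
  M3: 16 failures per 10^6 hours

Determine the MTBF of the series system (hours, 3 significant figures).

Series of exponential components: λ_sys = Σ λ_i
λ_sys = 0.000030 + 0.0000091 + 0.000016 = 5.5100e-05 /h
MTBF = 1 / λ_sys = 18100 h

18100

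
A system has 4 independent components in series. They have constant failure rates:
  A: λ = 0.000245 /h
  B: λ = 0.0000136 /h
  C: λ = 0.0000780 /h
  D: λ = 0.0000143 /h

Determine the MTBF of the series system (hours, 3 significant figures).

2850

Series of exponential components: λ_sys = Σ λ_i
λ_sys = 0.000245 + 0.0000136 + 0.0000780 + 0.0000143 = 3.5090e-04 /h
MTBF = 1 / λ_sys = 2850 h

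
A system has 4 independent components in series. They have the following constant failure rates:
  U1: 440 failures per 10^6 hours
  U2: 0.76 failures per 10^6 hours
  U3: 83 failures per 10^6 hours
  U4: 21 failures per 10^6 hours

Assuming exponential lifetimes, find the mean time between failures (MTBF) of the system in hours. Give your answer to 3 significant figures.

1840

Series of exponential components: λ_sys = Σ λ_i
λ_sys = 0.00044 + 0.00000076 + 0.000083 + 0.000021 = 5.4476e-04 /h
MTBF = 1 / λ_sys = 1840 h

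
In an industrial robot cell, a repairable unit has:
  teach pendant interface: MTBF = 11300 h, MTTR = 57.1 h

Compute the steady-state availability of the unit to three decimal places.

A(teach pendant interface) = MTBF/(MTBF+MTTR) = 11300/(11300+57.1) = 0.995

0.995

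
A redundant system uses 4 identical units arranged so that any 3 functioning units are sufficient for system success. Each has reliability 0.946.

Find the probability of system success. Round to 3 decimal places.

0.984

R = Σ_{i=3}^{4} C(4,i) p^i (1−p)^{4−i} with p = 0.946
C(4,3)·0.946^3·0.054^1 = 0.18286
C(4,4)·0.946^4·0.054^0 = 0.80087
Sum = 0.984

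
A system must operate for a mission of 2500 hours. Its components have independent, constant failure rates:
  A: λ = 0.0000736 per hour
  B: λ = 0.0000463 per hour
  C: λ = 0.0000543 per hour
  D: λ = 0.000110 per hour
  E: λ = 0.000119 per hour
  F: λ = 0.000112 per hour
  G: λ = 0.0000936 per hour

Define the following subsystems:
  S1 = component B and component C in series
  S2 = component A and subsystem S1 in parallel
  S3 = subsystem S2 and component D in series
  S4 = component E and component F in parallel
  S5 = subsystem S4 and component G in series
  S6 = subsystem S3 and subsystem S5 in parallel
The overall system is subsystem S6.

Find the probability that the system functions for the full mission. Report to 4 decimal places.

R(A) = exp(−0.0000736 × 2500) = 0.831936
R(B) = exp(−0.0000463 × 2500) = 0.890698
R(C) = exp(−0.0000543 × 2500) = 0.873061
R(D) = exp(−0.000110 × 2500) = 0.759572
R(E) = exp(−0.000119 × 2500) = 0.742673
R(F) = exp(−0.000112 × 2500) = 0.755784
R(G) = exp(−0.0000936 × 2500) = 0.791362
Series (B and C): 0.890698 × 0.873061 = 0.777634
Parallel (A and [0.777634]): 1 − (1 − 0.831936)(1 − 0.777634) = 0.962628
Series ([0.962628] and D): 0.962628 × 0.759572 = 0.731185
Parallel (E and F): 1 − (1 − 0.742673)(1 − 0.755784) = 0.937157
Series ([0.937157] and G): 0.937157 × 0.791362 = 0.741630
Parallel ([0.731185] and [0.741630]): 1 − (1 − 0.731185)(1 − 0.741630) = 0.9305

0.9305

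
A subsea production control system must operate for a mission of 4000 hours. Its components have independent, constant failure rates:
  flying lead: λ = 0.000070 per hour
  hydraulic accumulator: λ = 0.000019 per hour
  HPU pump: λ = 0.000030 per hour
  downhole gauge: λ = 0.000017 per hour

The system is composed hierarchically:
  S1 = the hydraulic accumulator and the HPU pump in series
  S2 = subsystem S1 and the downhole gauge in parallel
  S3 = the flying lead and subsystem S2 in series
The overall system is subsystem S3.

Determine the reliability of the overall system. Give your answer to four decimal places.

R(flying lead) = exp(−0.000070 × 4000) = 0.755784
R(hydraulic accumulator) = exp(−0.000019 × 4000) = 0.926816
R(HPU pump) = exp(−0.000030 × 4000) = 0.886920
R(downhole gauge) = exp(−0.000017 × 4000) = 0.934260
Series (hydraulic accumulator and HPU pump): 0.926816 × 0.886920 = 0.822012
Parallel ([0.822012] and downhole gauge): 1 − (1 − 0.822012)(1 − 0.934260) = 0.988299
Series (flying lead and [0.988299]): 0.755784 × 0.988299 = 0.7469

0.7469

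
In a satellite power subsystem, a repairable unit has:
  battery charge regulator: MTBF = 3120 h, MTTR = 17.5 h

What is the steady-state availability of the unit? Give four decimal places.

A(battery charge regulator) = MTBF/(MTBF+MTTR) = 3120/(3120+17.5) = 0.9944

0.9944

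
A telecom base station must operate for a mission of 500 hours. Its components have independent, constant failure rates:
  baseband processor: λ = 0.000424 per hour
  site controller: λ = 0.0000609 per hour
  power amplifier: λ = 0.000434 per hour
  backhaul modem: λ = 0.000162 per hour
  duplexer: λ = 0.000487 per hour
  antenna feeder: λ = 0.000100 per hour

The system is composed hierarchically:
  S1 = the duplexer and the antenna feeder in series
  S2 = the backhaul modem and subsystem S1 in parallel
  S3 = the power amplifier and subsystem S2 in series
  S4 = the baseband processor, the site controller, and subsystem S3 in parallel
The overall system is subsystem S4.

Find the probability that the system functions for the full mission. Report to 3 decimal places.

R(baseband processor) = exp(−0.000424 × 500) = 0.80896
R(site controller) = exp(−0.0000609 × 500) = 0.97001
R(power amplifier) = exp(−0.000434 × 500) = 0.80493
R(backhaul modem) = exp(−0.000162 × 500) = 0.92219
R(duplexer) = exp(−0.000487 × 500) = 0.78388
R(antenna feeder) = exp(−0.000100 × 500) = 0.95123
Series (duplexer and antenna feeder): 0.78388 × 0.95123 = 0.74565
Parallel (backhaul modem and [0.74565]): 1 − (1 − 0.92219)(1 − 0.74565) = 0.98021
Series (power amplifier and [0.98021]): 0.80493 × 0.98021 = 0.78900
Parallel (baseband processor, site controller, and [0.78900]): 1 − (1 − 0.80896)(1 − 0.97001)(1 − 0.78900) = 0.999

0.999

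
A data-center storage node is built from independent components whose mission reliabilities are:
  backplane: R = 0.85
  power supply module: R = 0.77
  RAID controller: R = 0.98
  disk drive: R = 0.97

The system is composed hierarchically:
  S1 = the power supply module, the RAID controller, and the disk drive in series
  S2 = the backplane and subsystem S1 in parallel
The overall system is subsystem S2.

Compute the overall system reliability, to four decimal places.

0.9598

Series (power supply module, RAID controller, and disk drive): 0.770000 × 0.980000 × 0.970000 = 0.731962
Parallel (backplane and [0.731962]): 1 − (1 − 0.850000)(1 − 0.731962) = 0.9598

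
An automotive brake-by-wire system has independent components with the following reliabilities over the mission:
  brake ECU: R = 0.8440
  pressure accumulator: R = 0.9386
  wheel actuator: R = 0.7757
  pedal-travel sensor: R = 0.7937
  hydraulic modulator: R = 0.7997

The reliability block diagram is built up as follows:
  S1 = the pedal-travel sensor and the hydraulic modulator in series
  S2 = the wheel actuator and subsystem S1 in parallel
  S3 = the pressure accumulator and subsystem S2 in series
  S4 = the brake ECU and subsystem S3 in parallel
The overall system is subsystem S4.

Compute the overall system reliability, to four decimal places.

Series (pedal-travel sensor and hydraulic modulator): 0.793700 × 0.799700 = 0.634722
Parallel (wheel actuator and [0.634722]): 1 − (1 − 0.775700)(1 − 0.634722) = 0.918068
Series (pressure accumulator and [0.918068]): 0.938600 × 0.918068 = 0.861699
Parallel (brake ECU and [0.861699]): 1 − (1 − 0.844000)(1 − 0.861699) = 0.9784

0.9784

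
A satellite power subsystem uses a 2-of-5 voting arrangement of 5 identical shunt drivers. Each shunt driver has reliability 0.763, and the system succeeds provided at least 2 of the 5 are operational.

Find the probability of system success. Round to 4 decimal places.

R = Σ_{i=2}^{5} C(5,i) p^i (1−p)^{5−i} with p = 0.763
C(5,2)·0.763^2·0.237^3 = 0.077499
C(5,3)·0.763^3·0.237^2 = 0.249500
C(5,4)·0.763^4·0.237^1 = 0.401621
C(5,5)·0.763^5·0.237^0 = 0.258597
Sum = 0.9872

0.9872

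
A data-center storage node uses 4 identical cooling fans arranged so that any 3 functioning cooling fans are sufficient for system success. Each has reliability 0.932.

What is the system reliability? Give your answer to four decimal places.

R = Σ_{i=3}^{4} C(4,i) p^i (1−p)^{4−i} with p = 0.932
C(4,3)·0.932^3·0.068^1 = 0.220200
C(4,4)·0.932^4·0.068^0 = 0.754508
Sum = 0.9747

0.9747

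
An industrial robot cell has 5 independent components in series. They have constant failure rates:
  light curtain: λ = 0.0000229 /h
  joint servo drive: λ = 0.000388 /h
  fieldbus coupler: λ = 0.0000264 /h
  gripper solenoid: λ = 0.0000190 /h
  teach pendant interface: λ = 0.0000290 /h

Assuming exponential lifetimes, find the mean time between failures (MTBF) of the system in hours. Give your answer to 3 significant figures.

Series of exponential components: λ_sys = Σ λ_i
λ_sys = 0.0000229 + 0.000388 + 0.0000264 + 0.0000190 + 0.0000290 = 4.8530e-04 /h
MTBF = 1 / λ_sys = 2060 h

2060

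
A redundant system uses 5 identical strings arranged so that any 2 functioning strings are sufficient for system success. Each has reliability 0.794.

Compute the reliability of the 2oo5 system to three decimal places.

R = Σ_{i=2}^{5} C(5,i) p^i (1−p)^{5−i} with p = 0.794
C(5,2)·0.794^2·0.206^3 = 0.05511
C(5,3)·0.794^3·0.206^2 = 0.21242
C(5,4)·0.794^4·0.206^1 = 0.40937
C(5,5)·0.794^5·0.206^0 = 0.31557
Sum = 0.992

0.992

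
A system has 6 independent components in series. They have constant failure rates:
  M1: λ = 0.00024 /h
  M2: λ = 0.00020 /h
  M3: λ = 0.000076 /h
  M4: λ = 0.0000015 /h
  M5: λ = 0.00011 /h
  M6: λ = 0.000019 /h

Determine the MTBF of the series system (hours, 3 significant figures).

1550

Series of exponential components: λ_sys = Σ λ_i
λ_sys = 0.00024 + 0.00020 + 0.000076 + 0.0000015 + 0.00011 + 0.000019 = 6.4650e-04 /h
MTBF = 1 / λ_sys = 1550 h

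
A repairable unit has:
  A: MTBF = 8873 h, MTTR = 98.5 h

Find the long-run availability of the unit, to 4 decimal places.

0.9890

A(A) = MTBF/(MTBF+MTTR) = 8873/(8873+98.5) = 0.9890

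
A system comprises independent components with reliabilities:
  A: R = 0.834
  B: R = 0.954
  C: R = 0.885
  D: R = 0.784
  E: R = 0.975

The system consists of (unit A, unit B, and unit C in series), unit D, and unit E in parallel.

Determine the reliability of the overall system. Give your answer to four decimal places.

0.9984

Series (A, B, and C): 0.834000 × 0.954000 × 0.885000 = 0.704138
Parallel ([0.704138], D, and E): 1 − (1 − 0.704138)(1 − 0.784000)(1 − 0.975000) = 0.9984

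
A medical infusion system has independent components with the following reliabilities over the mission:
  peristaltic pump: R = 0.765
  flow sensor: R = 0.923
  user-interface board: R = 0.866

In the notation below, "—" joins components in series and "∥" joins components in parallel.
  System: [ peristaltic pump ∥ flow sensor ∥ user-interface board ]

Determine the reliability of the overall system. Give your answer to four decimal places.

0.9976

Parallel (peristaltic pump, flow sensor, and user-interface board): 1 − (1 − 0.765000)(1 − 0.923000)(1 − 0.866000) = 0.9976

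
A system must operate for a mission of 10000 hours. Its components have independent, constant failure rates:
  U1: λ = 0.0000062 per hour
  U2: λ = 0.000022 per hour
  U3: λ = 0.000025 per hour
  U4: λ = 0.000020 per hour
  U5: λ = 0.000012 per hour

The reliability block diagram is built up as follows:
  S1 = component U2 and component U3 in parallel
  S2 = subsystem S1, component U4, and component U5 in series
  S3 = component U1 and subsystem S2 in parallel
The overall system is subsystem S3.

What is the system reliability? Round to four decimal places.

R(U1) = exp(−0.0000062 × 10000) = 0.939883
R(U2) = exp(−0.000022 × 10000) = 0.802519
R(U3) = exp(−0.000025 × 10000) = 0.778801
R(U4) = exp(−0.000020 × 10000) = 0.818731
R(U5) = exp(−0.000012 × 10000) = 0.886920
Parallel (U2 and U3): 1 − (1 − 0.802519)(1 − 0.778801) = 0.956317
Series ([0.956317], U4, and U5): 0.956317 × 0.818731 × 0.886920 = 0.694429
Parallel (U1 and [0.694429]): 1 − (1 − 0.939883)(1 − 0.694429) = 0.9816

0.9816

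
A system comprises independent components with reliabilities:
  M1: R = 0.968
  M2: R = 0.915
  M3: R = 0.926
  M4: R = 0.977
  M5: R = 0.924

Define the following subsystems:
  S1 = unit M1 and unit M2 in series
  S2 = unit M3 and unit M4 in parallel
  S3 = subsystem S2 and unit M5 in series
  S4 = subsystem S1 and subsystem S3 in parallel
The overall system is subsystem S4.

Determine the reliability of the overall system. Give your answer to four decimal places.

Series (M1 and M2): 0.968000 × 0.915000 = 0.885720
Parallel (M3 and M4): 1 − (1 − 0.926000)(1 − 0.977000) = 0.998298
Series ([0.998298] and M5): 0.998298 × 0.924000 = 0.922427
Parallel ([0.885720] and [0.922427]): 1 − (1 − 0.885720)(1 − 0.922427) = 0.9911

0.9911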